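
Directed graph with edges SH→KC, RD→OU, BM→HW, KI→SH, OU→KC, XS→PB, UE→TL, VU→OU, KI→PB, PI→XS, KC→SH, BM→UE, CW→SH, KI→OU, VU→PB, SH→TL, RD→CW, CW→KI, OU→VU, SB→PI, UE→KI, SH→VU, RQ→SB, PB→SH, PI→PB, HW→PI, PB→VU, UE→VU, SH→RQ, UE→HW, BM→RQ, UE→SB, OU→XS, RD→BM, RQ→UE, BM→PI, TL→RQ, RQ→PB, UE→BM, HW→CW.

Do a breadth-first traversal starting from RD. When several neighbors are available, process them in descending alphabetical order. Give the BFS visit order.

RD, OU, CW, BM, XS, VU, KC, SH, KI, UE, RQ, PI, HW, PB, TL, SB

Visit RD; enqueue OU, CW, BM → queue [OU, CW, BM]
Visit OU; enqueue XS, VU, KC → queue [CW, BM, XS, VU, KC]
Visit CW; enqueue SH, KI → queue [BM, XS, VU, KC, SH, KI]
Visit BM; enqueue UE, RQ, PI, HW → queue [XS, VU, KC, SH, KI, UE, RQ, PI, HW]
Visit XS; enqueue PB → queue [VU, KC, SH, KI, UE, RQ, PI, HW, PB]
Visit VU → queue [KC, SH, KI, UE, RQ, PI, HW, PB]
Visit KC → queue [SH, KI, UE, RQ, PI, HW, PB]
Visit SH; enqueue TL → queue [KI, UE, RQ, PI, HW, PB, TL]
Visit KI → queue [UE, RQ, PI, HW, PB, TL]
Visit UE; enqueue SB → queue [RQ, PI, HW, PB, TL, SB]
Visit RQ → queue [PI, HW, PB, TL, SB]
Visit PI → queue [HW, PB, TL, SB]
Visit HW → queue [PB, TL, SB]
Visit PB → queue [TL, SB]
Visit TL → queue [SB]
Visit SB → queue []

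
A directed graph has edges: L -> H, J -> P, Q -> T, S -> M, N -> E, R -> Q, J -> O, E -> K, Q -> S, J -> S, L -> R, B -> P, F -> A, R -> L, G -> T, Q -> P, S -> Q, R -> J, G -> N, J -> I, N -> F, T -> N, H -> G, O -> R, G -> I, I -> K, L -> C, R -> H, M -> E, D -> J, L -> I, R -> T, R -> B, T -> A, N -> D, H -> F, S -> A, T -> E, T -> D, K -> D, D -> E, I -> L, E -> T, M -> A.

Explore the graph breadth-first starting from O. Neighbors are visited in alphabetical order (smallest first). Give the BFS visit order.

Visit O; enqueue R → queue [R]
Visit R; enqueue B, H, J, L, Q, T → queue [B, H, J, L, Q, T]
Visit B; enqueue P → queue [H, J, L, Q, T, P]
Visit H; enqueue F, G → queue [J, L, Q, T, P, F, G]
Visit J; enqueue I, S → queue [L, Q, T, P, F, G, I, S]
Visit L; enqueue C → queue [Q, T, P, F, G, I, S, C]
Visit Q → queue [T, P, F, G, I, S, C]
Visit T; enqueue A, D, E, N → queue [P, F, G, I, S, C, A, D, E, N]
Visit P → queue [F, G, I, S, C, A, D, E, N]
Visit F → queue [G, I, S, C, A, D, E, N]
Visit G → queue [I, S, C, A, D, E, N]
Visit I; enqueue K → queue [S, C, A, D, E, N, K]
Visit S; enqueue M → queue [C, A, D, E, N, K, M]
Visit C → queue [A, D, E, N, K, M]
Visit A → queue [D, E, N, K, M]
Visit D → queue [E, N, K, M]
Visit E → queue [N, K, M]
Visit N → queue [K, M]
Visit K → queue [M]
Visit M → queue []

O → R → B → H → J → L → Q → T → P → F → G → I → S → C → A → D → E → N → K → M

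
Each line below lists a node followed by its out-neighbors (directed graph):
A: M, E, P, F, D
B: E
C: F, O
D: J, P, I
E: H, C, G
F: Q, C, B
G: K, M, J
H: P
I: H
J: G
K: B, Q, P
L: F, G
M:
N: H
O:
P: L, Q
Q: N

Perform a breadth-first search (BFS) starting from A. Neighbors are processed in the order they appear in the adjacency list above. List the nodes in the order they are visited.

A M E P F D H C G L Q B J I O K N

Visit A; enqueue M, E, P, F, D → queue [M, E, P, F, D]
Visit M → queue [E, P, F, D]
Visit E; enqueue H, C, G → queue [P, F, D, H, C, G]
Visit P; enqueue L, Q → queue [F, D, H, C, G, L, Q]
Visit F; enqueue B → queue [D, H, C, G, L, Q, B]
Visit D; enqueue J, I → queue [H, C, G, L, Q, B, J, I]
Visit H → queue [C, G, L, Q, B, J, I]
Visit C; enqueue O → queue [G, L, Q, B, J, I, O]
Visit G; enqueue K → queue [L, Q, B, J, I, O, K]
Visit L → queue [Q, B, J, I, O, K]
Visit Q; enqueue N → queue [B, J, I, O, K, N]
Visit B → queue [J, I, O, K, N]
Visit J → queue [I, O, K, N]
Visit I → queue [O, K, N]
Visit O → queue [K, N]
Visit K → queue [N]
Visit N → queue []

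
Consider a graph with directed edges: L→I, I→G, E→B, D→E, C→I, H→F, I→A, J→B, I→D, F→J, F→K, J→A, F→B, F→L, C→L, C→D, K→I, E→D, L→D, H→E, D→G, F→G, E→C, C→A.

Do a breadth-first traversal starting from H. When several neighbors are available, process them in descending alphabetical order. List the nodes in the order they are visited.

Visit H; enqueue F, E → queue [F, E]
Visit F; enqueue L, K, J, G, B → queue [E, L, K, J, G, B]
Visit E; enqueue D, C → queue [L, K, J, G, B, D, C]
Visit L; enqueue I → queue [K, J, G, B, D, C, I]
Visit K → queue [J, G, B, D, C, I]
Visit J; enqueue A → queue [G, B, D, C, I, A]
Visit G → queue [B, D, C, I, A]
Visit B → queue [D, C, I, A]
Visit D → queue [C, I, A]
Visit C → queue [I, A]
Visit I → queue [A]
Visit A → queue []

H F E L K J G B D C I A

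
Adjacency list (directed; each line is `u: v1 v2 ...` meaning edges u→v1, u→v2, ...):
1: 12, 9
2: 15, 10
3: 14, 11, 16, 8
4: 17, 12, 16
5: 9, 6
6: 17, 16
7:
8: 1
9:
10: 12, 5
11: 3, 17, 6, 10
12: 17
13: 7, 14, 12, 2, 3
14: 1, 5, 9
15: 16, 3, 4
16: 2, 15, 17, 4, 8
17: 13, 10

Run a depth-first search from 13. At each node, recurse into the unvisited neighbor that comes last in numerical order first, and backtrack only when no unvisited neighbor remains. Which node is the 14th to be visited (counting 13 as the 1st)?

Visit 13
13 → 14
14 → 9
14 → 5
5 → 6
6 → 17
17 → 10
10 → 12
6 → 16
16 → 15
15 → 4
15 → 3
3 → 11
3 → 8
8 → 1
16 → 2
13 → 7

Visit order: 13, 14, 9, 5, 6, 17, 10, 12, 16, 15, 4, 3, 11, 8, 1, 2, 7

8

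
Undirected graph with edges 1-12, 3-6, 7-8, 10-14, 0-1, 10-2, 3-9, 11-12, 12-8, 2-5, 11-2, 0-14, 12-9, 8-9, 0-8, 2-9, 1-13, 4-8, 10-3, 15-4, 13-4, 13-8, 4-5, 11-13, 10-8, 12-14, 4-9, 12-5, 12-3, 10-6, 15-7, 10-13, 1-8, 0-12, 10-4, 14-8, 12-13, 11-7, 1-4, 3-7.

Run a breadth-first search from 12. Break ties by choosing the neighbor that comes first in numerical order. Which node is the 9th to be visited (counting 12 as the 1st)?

Visit 12; enqueue 0, 1, 3, 5, 8, 9, 11, 13, 14 → queue [0, 1, 3, 5, 8, 9, 11, 13, 14]
Visit 0 → queue [1, 3, 5, 8, 9, 11, 13, 14]
Visit 1; enqueue 4 → queue [3, 5, 8, 9, 11, 13, 14, 4]
Visit 3; enqueue 6, 7, 10 → queue [5, 8, 9, 11, 13, 14, 4, 6, 7, 10]
Visit 5; enqueue 2 → queue [8, 9, 11, 13, 14, 4, 6, 7, 10, 2]
Visit 8 → queue [9, 11, 13, 14, 4, 6, 7, 10, 2]
Visit 9 → queue [11, 13, 14, 4, 6, 7, 10, 2]
Visit 11 → queue [13, 14, 4, 6, 7, 10, 2]
Visit 13 → queue [14, 4, 6, 7, 10, 2]
Visit 14 → queue [4, 6, 7, 10, 2]
Visit 4; enqueue 15 → queue [6, 7, 10, 2, 15]
Visit 6 → queue [7, 10, 2, 15]
Visit 7 → queue [10, 2, 15]
Visit 10 → queue [2, 15]
Visit 2 → queue [15]
Visit 15 → queue []

Visit order: 12, 0, 1, 3, 5, 8, 9, 11, 13, 14, 4, 6, 7, 10, 2, 15

13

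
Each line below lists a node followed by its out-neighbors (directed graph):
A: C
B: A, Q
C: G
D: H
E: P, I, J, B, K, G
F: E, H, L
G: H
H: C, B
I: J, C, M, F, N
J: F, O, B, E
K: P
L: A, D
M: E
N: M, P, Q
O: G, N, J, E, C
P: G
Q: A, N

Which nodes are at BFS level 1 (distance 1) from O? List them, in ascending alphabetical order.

C, E, G, J, N

Level 0: O
Level 1: C, E, G, J, N
Level 2: B, F, H, I, K, M, P, Q
Level 3: A, L
Level 4: D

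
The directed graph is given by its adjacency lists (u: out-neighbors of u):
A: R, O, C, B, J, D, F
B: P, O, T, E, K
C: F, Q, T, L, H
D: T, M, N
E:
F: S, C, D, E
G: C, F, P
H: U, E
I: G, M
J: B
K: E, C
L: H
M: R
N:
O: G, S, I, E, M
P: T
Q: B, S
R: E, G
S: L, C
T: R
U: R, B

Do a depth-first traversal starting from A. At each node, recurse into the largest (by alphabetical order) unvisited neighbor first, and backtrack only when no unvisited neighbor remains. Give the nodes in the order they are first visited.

Visit A
A → R
R → G
G → P
P → T
G → F
F → S
S → L
L → H
H → U
U → B
B → O
O → M
O → I
O → E
B → K
K → C
C → Q
F → D
D → N
A → J

A, R, G, P, T, F, S, L, H, U, B, O, M, I, E, K, C, Q, D, N, J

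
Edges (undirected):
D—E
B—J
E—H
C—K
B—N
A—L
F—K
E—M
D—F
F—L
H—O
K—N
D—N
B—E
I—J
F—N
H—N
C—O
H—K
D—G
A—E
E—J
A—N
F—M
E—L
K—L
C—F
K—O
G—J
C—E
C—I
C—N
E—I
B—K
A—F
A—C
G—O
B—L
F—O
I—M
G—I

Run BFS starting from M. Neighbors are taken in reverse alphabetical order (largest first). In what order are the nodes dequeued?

Visit M; enqueue I, F, E → queue [I, F, E]
Visit I; enqueue J, G, C → queue [F, E, J, G, C]
Visit F; enqueue O, N, L, K, D, A → queue [E, J, G, C, O, N, L, K, D, A]
Visit E; enqueue H, B → queue [J, G, C, O, N, L, K, D, A, H, B]
Visit J → queue [G, C, O, N, L, K, D, A, H, B]
Visit G → queue [C, O, N, L, K, D, A, H, B]
Visit C → queue [O, N, L, K, D, A, H, B]
Visit O → queue [N, L, K, D, A, H, B]
Visit N → queue [L, K, D, A, H, B]
Visit L → queue [K, D, A, H, B]
Visit K → queue [D, A, H, B]
Visit D → queue [A, H, B]
Visit A → queue [H, B]
Visit H → queue [B]
Visit B → queue []

M, I, F, E, J, G, C, O, N, L, K, D, A, H, B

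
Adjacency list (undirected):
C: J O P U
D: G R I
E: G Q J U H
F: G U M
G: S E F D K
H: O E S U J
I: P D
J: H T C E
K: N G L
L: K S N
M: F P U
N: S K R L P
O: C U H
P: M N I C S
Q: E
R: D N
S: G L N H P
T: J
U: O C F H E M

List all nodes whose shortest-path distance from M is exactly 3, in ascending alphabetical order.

Level 0: M
Level 1: F, P, U
Level 2: C, E, G, H, I, N, O, S
Level 3: D, J, K, L, Q, R
Level 4: T

D, J, K, L, Q, R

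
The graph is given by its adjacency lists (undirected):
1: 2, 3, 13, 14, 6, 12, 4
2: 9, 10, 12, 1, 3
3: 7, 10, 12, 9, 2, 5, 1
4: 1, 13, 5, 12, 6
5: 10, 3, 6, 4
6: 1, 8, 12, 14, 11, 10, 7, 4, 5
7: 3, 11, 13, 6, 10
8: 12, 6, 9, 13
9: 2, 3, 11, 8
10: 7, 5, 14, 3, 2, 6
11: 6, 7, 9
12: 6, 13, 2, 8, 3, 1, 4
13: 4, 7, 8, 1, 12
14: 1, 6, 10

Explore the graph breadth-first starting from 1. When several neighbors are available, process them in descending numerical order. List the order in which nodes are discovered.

1, 14, 13, 12, 6, 4, 3, 2, 10, 8, 7, 11, 5, 9

Visit 1; enqueue 14, 13, 12, 6, 4, 3, 2 → queue [14, 13, 12, 6, 4, 3, 2]
Visit 14; enqueue 10 → queue [13, 12, 6, 4, 3, 2, 10]
Visit 13; enqueue 8, 7 → queue [12, 6, 4, 3, 2, 10, 8, 7]
Visit 12 → queue [6, 4, 3, 2, 10, 8, 7]
Visit 6; enqueue 11, 5 → queue [4, 3, 2, 10, 8, 7, 11, 5]
Visit 4 → queue [3, 2, 10, 8, 7, 11, 5]
Visit 3; enqueue 9 → queue [2, 10, 8, 7, 11, 5, 9]
Visit 2 → queue [10, 8, 7, 11, 5, 9]
Visit 10 → queue [8, 7, 11, 5, 9]
Visit 8 → queue [7, 11, 5, 9]
Visit 7 → queue [11, 5, 9]
Visit 11 → queue [5, 9]
Visit 5 → queue [9]
Visit 9 → queue []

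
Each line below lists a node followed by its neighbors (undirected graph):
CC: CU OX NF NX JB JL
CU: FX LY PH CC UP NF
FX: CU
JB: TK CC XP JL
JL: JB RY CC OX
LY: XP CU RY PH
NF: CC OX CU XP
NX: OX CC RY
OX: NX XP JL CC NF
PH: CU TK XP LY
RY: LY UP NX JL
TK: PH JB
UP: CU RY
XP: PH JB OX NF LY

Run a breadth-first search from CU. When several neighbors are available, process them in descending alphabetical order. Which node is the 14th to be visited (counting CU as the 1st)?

JB

Visit CU; enqueue UP, PH, NF, LY, FX, CC → queue [UP, PH, NF, LY, FX, CC]
Visit UP; enqueue RY → queue [PH, NF, LY, FX, CC, RY]
Visit PH; enqueue XP, TK → queue [NF, LY, FX, CC, RY, XP, TK]
Visit NF; enqueue OX → queue [LY, FX, CC, RY, XP, TK, OX]
Visit LY → queue [FX, CC, RY, XP, TK, OX]
Visit FX → queue [CC, RY, XP, TK, OX]
Visit CC; enqueue NX, JL, JB → queue [RY, XP, TK, OX, NX, JL, JB]
Visit RY → queue [XP, TK, OX, NX, JL, JB]
Visit XP → queue [TK, OX, NX, JL, JB]
Visit TK → queue [OX, NX, JL, JB]
Visit OX → queue [NX, JL, JB]
Visit NX → queue [JL, JB]
Visit JL → queue [JB]
Visit JB → queue []

Visit order: CU, UP, PH, NF, LY, FX, CC, RY, XP, TK, OX, NX, JL, JB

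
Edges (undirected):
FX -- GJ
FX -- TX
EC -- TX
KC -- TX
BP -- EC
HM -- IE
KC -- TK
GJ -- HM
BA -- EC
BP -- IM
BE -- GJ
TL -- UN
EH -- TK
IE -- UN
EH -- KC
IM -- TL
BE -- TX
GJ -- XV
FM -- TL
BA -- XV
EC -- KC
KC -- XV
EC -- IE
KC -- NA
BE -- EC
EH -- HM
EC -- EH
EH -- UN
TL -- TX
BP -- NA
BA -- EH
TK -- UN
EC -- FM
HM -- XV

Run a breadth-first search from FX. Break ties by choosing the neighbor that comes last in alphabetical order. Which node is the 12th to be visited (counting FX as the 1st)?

Visit FX; enqueue TX, GJ → queue [TX, GJ]
Visit TX; enqueue TL, KC, EC, BE → queue [GJ, TL, KC, EC, BE]
Visit GJ; enqueue XV, HM → queue [TL, KC, EC, BE, XV, HM]
Visit TL; enqueue UN, IM, FM → queue [KC, EC, BE, XV, HM, UN, IM, FM]
Visit KC; enqueue TK, NA, EH → queue [EC, BE, XV, HM, UN, IM, FM, TK, NA, EH]
Visit EC; enqueue IE, BP, BA → queue [BE, XV, HM, UN, IM, FM, TK, NA, EH, IE, BP, BA]
Visit BE → queue [XV, HM, UN, IM, FM, TK, NA, EH, IE, BP, BA]
Visit XV → queue [HM, UN, IM, FM, TK, NA, EH, IE, BP, BA]
Visit HM → queue [UN, IM, FM, TK, NA, EH, IE, BP, BA]
Visit UN → queue [IM, FM, TK, NA, EH, IE, BP, BA]
Visit IM → queue [FM, TK, NA, EH, IE, BP, BA]
Visit FM → queue [TK, NA, EH, IE, BP, BA]
Visit TK → queue [NA, EH, IE, BP, BA]
Visit NA → queue [EH, IE, BP, BA]
Visit EH → queue [IE, BP, BA]
Visit IE → queue [BP, BA]
Visit BP → queue [BA]
Visit BA → queue []

Visit order: FX, TX, GJ, TL, KC, EC, BE, XV, HM, UN, IM, FM, TK, NA, EH, IE, BP, BA

FM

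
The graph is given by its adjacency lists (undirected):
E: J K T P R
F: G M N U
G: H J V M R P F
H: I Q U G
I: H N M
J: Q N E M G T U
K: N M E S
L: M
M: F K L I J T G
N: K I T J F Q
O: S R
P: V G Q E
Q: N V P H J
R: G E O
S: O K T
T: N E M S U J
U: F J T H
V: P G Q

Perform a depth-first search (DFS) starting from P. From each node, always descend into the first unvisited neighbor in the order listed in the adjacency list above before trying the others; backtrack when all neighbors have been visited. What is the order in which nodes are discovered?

P, V, G, H, I, N, K, M, F, U, J, Q, E, T, S, O, R, L

Visit P
P → V
V → G
G → H
H → I
I → N
N → K
K → M
M → F
F → U
U → J
J → Q
J → E
E → T
T → S
S → O
O → R
M → L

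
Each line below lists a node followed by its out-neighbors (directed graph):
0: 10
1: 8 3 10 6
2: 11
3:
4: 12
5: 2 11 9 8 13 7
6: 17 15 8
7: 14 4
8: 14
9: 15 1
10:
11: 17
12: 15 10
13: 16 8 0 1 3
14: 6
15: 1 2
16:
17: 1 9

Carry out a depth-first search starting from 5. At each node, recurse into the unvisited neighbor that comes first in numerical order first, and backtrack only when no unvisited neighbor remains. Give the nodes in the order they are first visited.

5 -> 2 -> 11 -> 17 -> 1 -> 3 -> 6 -> 8 -> 14 -> 15 -> 10 -> 9 -> 7 -> 4 -> 12 -> 13 -> 0 -> 16

Visit 5
5 → 2
2 → 11
11 → 17
17 → 1
1 → 3
1 → 6
6 → 8
8 → 14
6 → 15
1 → 10
17 → 9
5 → 7
7 → 4
4 → 12
5 → 13
13 → 0
13 → 16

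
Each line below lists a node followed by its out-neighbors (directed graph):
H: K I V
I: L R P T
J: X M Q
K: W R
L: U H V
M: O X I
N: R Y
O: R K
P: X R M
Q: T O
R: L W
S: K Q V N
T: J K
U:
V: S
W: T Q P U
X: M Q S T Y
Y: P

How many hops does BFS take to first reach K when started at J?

3

Level 0: J
Level 1: M, Q, X
Level 2: I, O, S, T, Y
Level 3: K, L, N, P, R, V
Level 4: H, U, W
K first appears at level 3.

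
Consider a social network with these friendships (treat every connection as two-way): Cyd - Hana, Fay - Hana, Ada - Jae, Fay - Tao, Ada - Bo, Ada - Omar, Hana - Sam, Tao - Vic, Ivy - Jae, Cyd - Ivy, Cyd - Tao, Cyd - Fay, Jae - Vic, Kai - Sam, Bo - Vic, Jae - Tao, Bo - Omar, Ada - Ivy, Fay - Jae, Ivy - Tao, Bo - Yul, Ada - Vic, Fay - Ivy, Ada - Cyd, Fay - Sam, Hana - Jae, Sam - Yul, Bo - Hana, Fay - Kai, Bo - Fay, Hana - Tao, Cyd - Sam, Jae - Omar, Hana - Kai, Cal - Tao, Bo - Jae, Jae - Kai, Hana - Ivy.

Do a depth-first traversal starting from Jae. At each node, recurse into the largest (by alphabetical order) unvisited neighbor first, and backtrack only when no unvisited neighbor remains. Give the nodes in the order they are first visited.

Jae Vic Tao Ivy Hana Sam Yul Bo Omar Ada Cyd Fay Kai Cal

Visit Jae
Jae → Vic
Vic → Tao
Tao → Ivy
Ivy → Hana
Hana → Sam
Sam → Yul
Yul → Bo
Bo → Omar
Omar → Ada
Ada → Cyd
Cyd → Fay
Fay → Kai
Tao → Cal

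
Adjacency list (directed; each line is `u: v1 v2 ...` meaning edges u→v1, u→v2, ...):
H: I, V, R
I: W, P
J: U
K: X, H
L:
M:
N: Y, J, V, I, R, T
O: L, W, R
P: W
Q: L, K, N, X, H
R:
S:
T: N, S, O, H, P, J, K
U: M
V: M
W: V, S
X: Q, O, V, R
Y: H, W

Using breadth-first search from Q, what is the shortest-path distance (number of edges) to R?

Level 0: Q
Level 1: H, K, L, N, X
Level 2: I, J, O, R, T, V, Y
Level 3: M, P, S, U, W
R first appears at level 2.

2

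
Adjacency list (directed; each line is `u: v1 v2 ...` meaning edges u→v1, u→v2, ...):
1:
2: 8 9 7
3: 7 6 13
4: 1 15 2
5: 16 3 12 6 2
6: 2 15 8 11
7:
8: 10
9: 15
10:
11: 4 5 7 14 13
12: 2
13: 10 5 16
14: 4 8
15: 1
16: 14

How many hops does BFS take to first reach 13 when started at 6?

Level 0: 6
Level 1: 2, 8, 11, 15
Level 2: 1, 4, 5, 7, 9, 10, 13, 14
Level 3: 3, 12, 16
13 first appears at level 2.

2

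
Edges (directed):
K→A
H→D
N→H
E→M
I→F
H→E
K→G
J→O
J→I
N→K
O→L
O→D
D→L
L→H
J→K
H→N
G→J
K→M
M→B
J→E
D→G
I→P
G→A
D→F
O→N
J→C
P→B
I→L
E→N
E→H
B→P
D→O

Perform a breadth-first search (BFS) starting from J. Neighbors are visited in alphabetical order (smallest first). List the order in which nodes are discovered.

Visit J; enqueue C, E, I, K, O → queue [C, E, I, K, O]
Visit C → queue [E, I, K, O]
Visit E; enqueue H, M, N → queue [I, K, O, H, M, N]
Visit I; enqueue F, L, P → queue [K, O, H, M, N, F, L, P]
Visit K; enqueue A, G → queue [O, H, M, N, F, L, P, A, G]
Visit O; enqueue D → queue [H, M, N, F, L, P, A, G, D]
Visit H → queue [M, N, F, L, P, A, G, D]
Visit M; enqueue B → queue [N, F, L, P, A, G, D, B]
Visit N → queue [F, L, P, A, G, D, B]
Visit F → queue [L, P, A, G, D, B]
Visit L → queue [P, A, G, D, B]
Visit P → queue [A, G, D, B]
Visit A → queue [G, D, B]
Visit G → queue [D, B]
Visit D → queue [B]
Visit B → queue []

J, C, E, I, K, O, H, M, N, F, L, P, A, G, D, B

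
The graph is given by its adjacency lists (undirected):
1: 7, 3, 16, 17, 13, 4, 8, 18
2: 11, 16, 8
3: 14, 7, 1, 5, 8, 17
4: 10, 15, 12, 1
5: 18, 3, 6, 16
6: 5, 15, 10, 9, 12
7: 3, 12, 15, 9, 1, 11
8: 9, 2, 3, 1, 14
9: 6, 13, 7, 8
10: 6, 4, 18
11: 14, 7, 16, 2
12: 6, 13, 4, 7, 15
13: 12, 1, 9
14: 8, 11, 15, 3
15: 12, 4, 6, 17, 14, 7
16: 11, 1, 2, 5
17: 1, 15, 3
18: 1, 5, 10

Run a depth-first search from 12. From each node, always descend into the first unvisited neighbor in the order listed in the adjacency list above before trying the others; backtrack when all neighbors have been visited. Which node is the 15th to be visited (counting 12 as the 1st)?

15

Visit 12
12 → 6
6 → 5
5 → 18
18 → 1
1 → 7
7 → 3
3 → 14
14 → 8
8 → 9
9 → 13
8 → 2
2 → 11
11 → 16
14 → 15
15 → 4
4 → 10
15 → 17

Visit order: 12, 6, 5, 18, 1, 7, 3, 14, 8, 9, 13, 2, 11, 16, 15, 4, 10, 17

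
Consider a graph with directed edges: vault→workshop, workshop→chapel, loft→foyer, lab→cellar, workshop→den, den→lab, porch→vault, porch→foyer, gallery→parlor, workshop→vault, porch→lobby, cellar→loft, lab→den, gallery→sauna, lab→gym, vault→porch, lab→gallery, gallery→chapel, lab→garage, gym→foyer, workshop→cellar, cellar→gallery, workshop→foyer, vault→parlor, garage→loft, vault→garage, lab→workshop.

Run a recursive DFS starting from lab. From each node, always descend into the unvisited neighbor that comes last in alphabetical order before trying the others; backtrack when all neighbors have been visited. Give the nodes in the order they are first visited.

lab → workshop → vault → porch → lobby → foyer → parlor → garage → loft → den → chapel → cellar → gallery → sauna → gym

Visit lab
lab → workshop
workshop → vault
vault → porch
porch → lobby
porch → foyer
vault → parlor
vault → garage
garage → loft
workshop → den
workshop → chapel
workshop → cellar
cellar → gallery
gallery → sauna
lab → gym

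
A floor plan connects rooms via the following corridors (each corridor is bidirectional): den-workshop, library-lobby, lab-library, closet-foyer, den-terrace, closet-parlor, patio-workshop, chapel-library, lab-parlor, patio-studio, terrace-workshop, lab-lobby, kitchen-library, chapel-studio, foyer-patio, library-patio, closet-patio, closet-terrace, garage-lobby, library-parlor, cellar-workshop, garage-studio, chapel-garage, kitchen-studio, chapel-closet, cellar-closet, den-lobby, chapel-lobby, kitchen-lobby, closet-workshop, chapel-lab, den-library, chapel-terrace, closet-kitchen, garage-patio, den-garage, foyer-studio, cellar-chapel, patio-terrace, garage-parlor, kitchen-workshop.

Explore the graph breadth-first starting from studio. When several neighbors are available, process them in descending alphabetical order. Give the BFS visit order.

studio -> patio -> kitchen -> garage -> foyer -> chapel -> workshop -> terrace -> library -> closet -> lobby -> parlor -> den -> lab -> cellar

Visit studio; enqueue patio, kitchen, garage, foyer, chapel → queue [patio, kitchen, garage, foyer, chapel]
Visit patio; enqueue workshop, terrace, library, closet → queue [kitchen, garage, foyer, chapel, workshop, terrace, library, closet]
Visit kitchen; enqueue lobby → queue [garage, foyer, chapel, workshop, terrace, library, closet, lobby]
Visit garage; enqueue parlor, den → queue [foyer, chapel, workshop, terrace, library, closet, lobby, parlor, den]
Visit foyer → queue [chapel, workshop, terrace, library, closet, lobby, parlor, den]
Visit chapel; enqueue lab, cellar → queue [workshop, terrace, library, closet, lobby, parlor, den, lab, cellar]
Visit workshop → queue [terrace, library, closet, lobby, parlor, den, lab, cellar]
Visit terrace → queue [library, closet, lobby, parlor, den, lab, cellar]
Visit library → queue [closet, lobby, parlor, den, lab, cellar]
Visit closet → queue [lobby, parlor, den, lab, cellar]
Visit lobby → queue [parlor, den, lab, cellar]
Visit parlor → queue [den, lab, cellar]
Visit den → queue [lab, cellar]
Visit lab → queue [cellar]
Visit cellar → queue []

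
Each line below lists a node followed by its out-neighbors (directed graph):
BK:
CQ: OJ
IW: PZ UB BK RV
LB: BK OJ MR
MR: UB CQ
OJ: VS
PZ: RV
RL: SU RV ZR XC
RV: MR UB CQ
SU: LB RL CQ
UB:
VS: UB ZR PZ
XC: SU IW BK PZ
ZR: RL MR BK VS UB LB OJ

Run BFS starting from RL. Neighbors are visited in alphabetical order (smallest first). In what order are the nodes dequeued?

Visit RL; enqueue RV, SU, XC, ZR → queue [RV, SU, XC, ZR]
Visit RV; enqueue CQ, MR, UB → queue [SU, XC, ZR, CQ, MR, UB]
Visit SU; enqueue LB → queue [XC, ZR, CQ, MR, UB, LB]
Visit XC; enqueue BK, IW, PZ → queue [ZR, CQ, MR, UB, LB, BK, IW, PZ]
Visit ZR; enqueue OJ, VS → queue [CQ, MR, UB, LB, BK, IW, PZ, OJ, VS]
Visit CQ → queue [MR, UB, LB, BK, IW, PZ, OJ, VS]
Visit MR → queue [UB, LB, BK, IW, PZ, OJ, VS]
Visit UB → queue [LB, BK, IW, PZ, OJ, VS]
Visit LB → queue [BK, IW, PZ, OJ, VS]
Visit BK → queue [IW, PZ, OJ, VS]
Visit IW → queue [PZ, OJ, VS]
Visit PZ → queue [OJ, VS]
Visit OJ → queue [VS]
Visit VS → queue []

RL RV SU XC ZR CQ MR UB LB BK IW PZ OJ VS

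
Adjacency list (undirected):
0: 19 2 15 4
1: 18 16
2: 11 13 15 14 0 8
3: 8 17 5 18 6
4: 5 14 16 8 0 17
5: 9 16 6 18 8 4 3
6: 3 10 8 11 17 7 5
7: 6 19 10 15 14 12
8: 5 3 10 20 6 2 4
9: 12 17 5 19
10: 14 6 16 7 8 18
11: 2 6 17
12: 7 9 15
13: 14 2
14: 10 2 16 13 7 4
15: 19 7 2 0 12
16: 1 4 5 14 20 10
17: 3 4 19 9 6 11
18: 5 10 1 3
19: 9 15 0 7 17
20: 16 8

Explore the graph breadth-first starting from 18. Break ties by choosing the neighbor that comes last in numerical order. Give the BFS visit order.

18 -> 10 -> 5 -> 3 -> 1 -> 16 -> 14 -> 8 -> 7 -> 6 -> 9 -> 4 -> 17 -> 20 -> 13 -> 2 -> 19 -> 15 -> 12 -> 11 -> 0

Visit 18; enqueue 10, 5, 3, 1 → queue [10, 5, 3, 1]
Visit 10; enqueue 16, 14, 8, 7, 6 → queue [5, 3, 1, 16, 14, 8, 7, 6]
Visit 5; enqueue 9, 4 → queue [3, 1, 16, 14, 8, 7, 6, 9, 4]
Visit 3; enqueue 17 → queue [1, 16, 14, 8, 7, 6, 9, 4, 17]
Visit 1 → queue [16, 14, 8, 7, 6, 9, 4, 17]
Visit 16; enqueue 20 → queue [14, 8, 7, 6, 9, 4, 17, 20]
Visit 14; enqueue 13, 2 → queue [8, 7, 6, 9, 4, 17, 20, 13, 2]
Visit 8 → queue [7, 6, 9, 4, 17, 20, 13, 2]
Visit 7; enqueue 19, 15, 12 → queue [6, 9, 4, 17, 20, 13, 2, 19, 15, 12]
Visit 6; enqueue 11 → queue [9, 4, 17, 20, 13, 2, 19, 15, 12, 11]
Visit 9 → queue [4, 17, 20, 13, 2, 19, 15, 12, 11]
Visit 4; enqueue 0 → queue [17, 20, 13, 2, 19, 15, 12, 11, 0]
Visit 17 → queue [20, 13, 2, 19, 15, 12, 11, 0]
Visit 20 → queue [13, 2, 19, 15, 12, 11, 0]
Visit 13 → queue [2, 19, 15, 12, 11, 0]
Visit 2 → queue [19, 15, 12, 11, 0]
Visit 19 → queue [15, 12, 11, 0]
Visit 15 → queue [12, 11, 0]
Visit 12 → queue [11, 0]
Visit 11 → queue [0]
Visit 0 → queue []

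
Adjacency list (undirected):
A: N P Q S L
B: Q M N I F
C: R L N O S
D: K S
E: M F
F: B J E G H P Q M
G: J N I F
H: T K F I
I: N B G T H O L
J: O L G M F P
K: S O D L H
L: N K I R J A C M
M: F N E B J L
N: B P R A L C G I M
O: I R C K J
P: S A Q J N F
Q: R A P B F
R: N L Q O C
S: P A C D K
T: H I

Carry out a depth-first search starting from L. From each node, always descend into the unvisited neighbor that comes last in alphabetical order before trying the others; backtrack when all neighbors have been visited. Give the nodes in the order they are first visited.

L -> R -> Q -> P -> S -> K -> O -> J -> M -> N -> I -> T -> H -> F -> G -> E -> B -> C -> A -> D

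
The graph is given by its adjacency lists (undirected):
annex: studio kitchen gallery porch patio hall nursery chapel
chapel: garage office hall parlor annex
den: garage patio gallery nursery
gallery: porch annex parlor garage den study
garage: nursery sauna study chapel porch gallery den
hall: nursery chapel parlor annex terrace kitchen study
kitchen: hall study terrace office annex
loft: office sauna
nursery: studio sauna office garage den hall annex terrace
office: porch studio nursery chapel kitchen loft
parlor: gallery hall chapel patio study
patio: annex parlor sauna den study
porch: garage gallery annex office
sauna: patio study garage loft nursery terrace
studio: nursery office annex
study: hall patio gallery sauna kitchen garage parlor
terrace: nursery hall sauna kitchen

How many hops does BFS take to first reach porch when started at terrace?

3

Level 0: terrace
Level 1: hall, kitchen, nursery, sauna
Level 2: annex, chapel, den, garage, loft, office, parlor, patio, studio, study
Level 3: gallery, porch
porch first appears at level 3.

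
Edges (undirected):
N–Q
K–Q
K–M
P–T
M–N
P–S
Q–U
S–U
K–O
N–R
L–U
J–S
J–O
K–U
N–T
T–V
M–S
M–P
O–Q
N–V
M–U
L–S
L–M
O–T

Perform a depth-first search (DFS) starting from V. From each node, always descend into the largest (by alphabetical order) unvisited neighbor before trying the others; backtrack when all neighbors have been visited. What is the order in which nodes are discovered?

V, T, P, S, U, Q, O, K, M, N, R, L, J

Visit V
V → T
T → P
P → S
S → U
U → Q
Q → O
O → K
K → M
M → N
N → R
M → L
O → J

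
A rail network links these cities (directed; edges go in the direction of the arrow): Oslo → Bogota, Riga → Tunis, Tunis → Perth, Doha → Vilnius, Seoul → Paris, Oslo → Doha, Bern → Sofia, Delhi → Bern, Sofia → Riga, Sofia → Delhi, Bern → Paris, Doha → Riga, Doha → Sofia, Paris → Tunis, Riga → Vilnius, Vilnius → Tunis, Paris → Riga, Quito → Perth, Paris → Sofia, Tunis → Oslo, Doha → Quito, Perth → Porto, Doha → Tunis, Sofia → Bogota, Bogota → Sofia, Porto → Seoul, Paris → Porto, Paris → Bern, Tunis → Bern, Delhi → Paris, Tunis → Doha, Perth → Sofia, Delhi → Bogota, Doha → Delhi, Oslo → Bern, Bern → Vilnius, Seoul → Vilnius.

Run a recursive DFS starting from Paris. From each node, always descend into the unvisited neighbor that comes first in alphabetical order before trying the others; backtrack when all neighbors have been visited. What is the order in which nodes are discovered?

Paris → Bern → Sofia → Bogota → Delhi → Riga → Tunis → Doha → Quito → Perth → Porto → Seoul → Vilnius → Oslo

Visit Paris
Paris → Bern
Bern → Sofia
Sofia → Bogota
Sofia → Delhi
Sofia → Riga
Riga → Tunis
Tunis → Doha
Doha → Quito
Quito → Perth
Perth → Porto
Porto → Seoul
Seoul → Vilnius
Tunis → Oslo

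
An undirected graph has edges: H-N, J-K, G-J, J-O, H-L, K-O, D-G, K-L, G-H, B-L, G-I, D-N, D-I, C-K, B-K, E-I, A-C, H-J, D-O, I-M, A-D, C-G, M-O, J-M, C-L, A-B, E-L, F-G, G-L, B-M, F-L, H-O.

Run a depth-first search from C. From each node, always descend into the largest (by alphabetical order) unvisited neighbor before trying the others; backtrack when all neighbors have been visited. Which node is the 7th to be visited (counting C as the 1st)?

H

Visit C
C → L
L → K
K → O
O → M
M → J
J → H
H → N
N → D
D → I
I → G
G → F
I → E
D → A
A → B

Visit order: C, L, K, O, M, J, H, N, D, I, G, F, E, A, B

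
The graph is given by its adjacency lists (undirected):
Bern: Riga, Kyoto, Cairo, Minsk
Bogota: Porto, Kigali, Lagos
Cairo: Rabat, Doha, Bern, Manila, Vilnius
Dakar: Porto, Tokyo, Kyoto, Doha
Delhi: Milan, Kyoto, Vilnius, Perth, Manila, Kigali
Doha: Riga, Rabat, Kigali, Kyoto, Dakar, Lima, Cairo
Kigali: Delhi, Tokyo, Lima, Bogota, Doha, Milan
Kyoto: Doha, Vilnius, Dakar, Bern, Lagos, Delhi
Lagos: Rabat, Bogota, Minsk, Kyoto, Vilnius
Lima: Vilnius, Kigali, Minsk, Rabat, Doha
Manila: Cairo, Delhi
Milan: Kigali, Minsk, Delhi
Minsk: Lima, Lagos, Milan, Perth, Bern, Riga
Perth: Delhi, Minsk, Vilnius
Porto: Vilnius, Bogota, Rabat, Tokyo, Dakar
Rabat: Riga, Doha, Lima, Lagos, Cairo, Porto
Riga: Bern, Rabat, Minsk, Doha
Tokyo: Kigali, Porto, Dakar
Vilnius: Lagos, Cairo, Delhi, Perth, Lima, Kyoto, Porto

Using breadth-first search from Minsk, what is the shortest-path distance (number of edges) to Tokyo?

3

Level 0: Minsk
Level 1: Bern, Lagos, Lima, Milan, Perth, Riga
Level 2: Bogota, Cairo, Delhi, Doha, Kigali, Kyoto, Rabat, Vilnius
Level 3: Dakar, Manila, Porto, Tokyo
Tokyo first appears at level 3.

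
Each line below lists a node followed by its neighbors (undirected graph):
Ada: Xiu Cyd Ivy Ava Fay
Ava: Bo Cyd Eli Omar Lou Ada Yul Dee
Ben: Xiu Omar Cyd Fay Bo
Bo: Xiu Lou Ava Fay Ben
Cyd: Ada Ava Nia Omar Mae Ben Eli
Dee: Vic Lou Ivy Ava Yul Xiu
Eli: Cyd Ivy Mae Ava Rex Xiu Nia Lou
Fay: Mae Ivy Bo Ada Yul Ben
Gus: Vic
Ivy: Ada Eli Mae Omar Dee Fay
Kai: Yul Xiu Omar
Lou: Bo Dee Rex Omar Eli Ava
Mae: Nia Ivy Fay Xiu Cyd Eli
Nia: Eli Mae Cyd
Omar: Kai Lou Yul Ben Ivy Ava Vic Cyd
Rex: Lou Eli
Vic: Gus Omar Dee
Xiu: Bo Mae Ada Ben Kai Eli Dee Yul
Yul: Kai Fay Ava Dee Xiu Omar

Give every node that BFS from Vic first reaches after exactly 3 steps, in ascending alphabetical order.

Ada, Bo, Eli, Fay, Mae, Nia, Rex

Level 0: Vic
Level 1: Dee, Gus, Omar
Level 2: Ava, Ben, Cyd, Ivy, Kai, Lou, Xiu, Yul
Level 3: Ada, Bo, Eli, Fay, Mae, Nia, Rex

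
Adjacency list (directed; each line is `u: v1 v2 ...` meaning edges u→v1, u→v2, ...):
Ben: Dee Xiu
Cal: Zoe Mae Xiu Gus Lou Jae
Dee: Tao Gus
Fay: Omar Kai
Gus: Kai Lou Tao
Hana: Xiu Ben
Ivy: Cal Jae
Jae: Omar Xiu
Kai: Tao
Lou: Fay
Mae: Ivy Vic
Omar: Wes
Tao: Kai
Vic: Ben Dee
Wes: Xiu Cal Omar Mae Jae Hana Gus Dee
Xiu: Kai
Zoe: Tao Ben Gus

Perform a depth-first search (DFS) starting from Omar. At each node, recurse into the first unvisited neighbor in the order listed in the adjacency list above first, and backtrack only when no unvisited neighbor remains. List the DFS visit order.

Visit Omar
Omar → Wes
Wes → Xiu
Xiu → Kai
Kai → Tao
Wes → Cal
Cal → Zoe
Zoe → Ben
Ben → Dee
Dee → Gus
Gus → Lou
Lou → Fay
Cal → Mae
Mae → Ivy
Ivy → Jae
Mae → Vic
Wes → Hana

Omar, Wes, Xiu, Kai, Tao, Cal, Zoe, Ben, Dee, Gus, Lou, Fay, Mae, Ivy, Jae, Vic, Hana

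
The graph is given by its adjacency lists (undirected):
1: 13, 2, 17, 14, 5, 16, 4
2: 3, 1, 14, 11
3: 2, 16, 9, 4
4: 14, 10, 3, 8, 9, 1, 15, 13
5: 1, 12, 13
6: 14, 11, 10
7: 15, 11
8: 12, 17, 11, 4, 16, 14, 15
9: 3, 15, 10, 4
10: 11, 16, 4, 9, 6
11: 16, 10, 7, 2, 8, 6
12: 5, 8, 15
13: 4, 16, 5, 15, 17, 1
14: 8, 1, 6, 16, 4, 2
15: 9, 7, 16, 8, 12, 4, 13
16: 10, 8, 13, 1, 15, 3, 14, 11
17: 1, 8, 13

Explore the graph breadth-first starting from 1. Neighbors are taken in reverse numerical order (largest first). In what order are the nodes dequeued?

1 -> 17 -> 16 -> 14 -> 13 -> 5 -> 4 -> 2 -> 8 -> 15 -> 11 -> 10 -> 3 -> 6 -> 12 -> 9 -> 7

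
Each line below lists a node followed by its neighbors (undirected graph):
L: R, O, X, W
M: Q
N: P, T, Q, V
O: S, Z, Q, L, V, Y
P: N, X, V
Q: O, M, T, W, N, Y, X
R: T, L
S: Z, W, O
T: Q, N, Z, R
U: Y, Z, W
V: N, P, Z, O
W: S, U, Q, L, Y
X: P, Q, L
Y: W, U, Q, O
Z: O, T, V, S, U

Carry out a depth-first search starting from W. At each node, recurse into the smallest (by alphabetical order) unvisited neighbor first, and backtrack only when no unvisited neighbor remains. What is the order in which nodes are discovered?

Visit W
W → L
L → O
O → Q
Q → M
Q → N
N → P
P → V
V → Z
Z → S
Z → T
T → R
Z → U
U → Y
P → X

W, L, O, Q, M, N, P, V, Z, S, T, R, U, Y, X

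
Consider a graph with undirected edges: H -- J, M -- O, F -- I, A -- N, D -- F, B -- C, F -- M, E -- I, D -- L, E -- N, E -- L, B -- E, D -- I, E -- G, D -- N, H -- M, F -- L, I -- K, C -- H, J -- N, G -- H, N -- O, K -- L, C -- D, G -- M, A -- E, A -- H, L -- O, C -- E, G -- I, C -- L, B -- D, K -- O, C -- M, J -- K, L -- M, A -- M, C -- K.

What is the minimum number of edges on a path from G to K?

2

Level 0: G
Level 1: E, H, I, M
Level 2: A, B, C, D, F, J, K, L, N, O
K first appears at level 2.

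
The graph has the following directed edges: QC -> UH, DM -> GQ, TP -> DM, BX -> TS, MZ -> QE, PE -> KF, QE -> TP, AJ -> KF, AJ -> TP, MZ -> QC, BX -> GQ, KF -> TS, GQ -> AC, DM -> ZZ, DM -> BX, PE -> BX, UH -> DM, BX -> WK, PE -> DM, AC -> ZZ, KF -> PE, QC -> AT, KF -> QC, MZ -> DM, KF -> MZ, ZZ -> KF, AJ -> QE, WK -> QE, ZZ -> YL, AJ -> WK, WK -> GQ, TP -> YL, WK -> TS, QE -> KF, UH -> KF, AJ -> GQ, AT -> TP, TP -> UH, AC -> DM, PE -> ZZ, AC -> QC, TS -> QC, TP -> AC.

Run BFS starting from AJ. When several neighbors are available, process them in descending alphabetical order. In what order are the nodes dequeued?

AJ, WK, TP, QE, KF, GQ, TS, YL, UH, DM, AC, QC, PE, MZ, ZZ, BX, AT

Visit AJ; enqueue WK, TP, QE, KF, GQ → queue [WK, TP, QE, KF, GQ]
Visit WK; enqueue TS → queue [TP, QE, KF, GQ, TS]
Visit TP; enqueue YL, UH, DM, AC → queue [QE, KF, GQ, TS, YL, UH, DM, AC]
Visit QE → queue [KF, GQ, TS, YL, UH, DM, AC]
Visit KF; enqueue QC, PE, MZ → queue [GQ, TS, YL, UH, DM, AC, QC, PE, MZ]
Visit GQ → queue [TS, YL, UH, DM, AC, QC, PE, MZ]
Visit TS → queue [YL, UH, DM, AC, QC, PE, MZ]
Visit YL → queue [UH, DM, AC, QC, PE, MZ]
Visit UH → queue [DM, AC, QC, PE, MZ]
Visit DM; enqueue ZZ, BX → queue [AC, QC, PE, MZ, ZZ, BX]
Visit AC → queue [QC, PE, MZ, ZZ, BX]
Visit QC; enqueue AT → queue [PE, MZ, ZZ, BX, AT]
Visit PE → queue [MZ, ZZ, BX, AT]
Visit MZ → queue [ZZ, BX, AT]
Visit ZZ → queue [BX, AT]
Visit BX → queue [AT]
Visit AT → queue []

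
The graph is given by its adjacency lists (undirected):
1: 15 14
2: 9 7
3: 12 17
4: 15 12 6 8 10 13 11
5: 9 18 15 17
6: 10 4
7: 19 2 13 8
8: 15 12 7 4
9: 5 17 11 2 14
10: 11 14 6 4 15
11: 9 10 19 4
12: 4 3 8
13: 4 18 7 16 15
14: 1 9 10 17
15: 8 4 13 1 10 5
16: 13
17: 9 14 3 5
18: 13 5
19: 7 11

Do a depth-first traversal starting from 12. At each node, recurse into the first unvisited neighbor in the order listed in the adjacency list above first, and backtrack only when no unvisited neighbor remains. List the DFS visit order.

12 → 4 → 15 → 8 → 7 → 19 → 11 → 9 → 5 → 18 → 13 → 16 → 17 → 14 → 1 → 10 → 6 → 3 → 2

Visit 12
12 → 4
4 → 15
15 → 8
8 → 7
7 → 19
19 → 11
11 → 9
9 → 5
5 → 18
18 → 13
13 → 16
5 → 17
17 → 14
14 → 1
14 → 10
10 → 6
17 → 3
9 → 2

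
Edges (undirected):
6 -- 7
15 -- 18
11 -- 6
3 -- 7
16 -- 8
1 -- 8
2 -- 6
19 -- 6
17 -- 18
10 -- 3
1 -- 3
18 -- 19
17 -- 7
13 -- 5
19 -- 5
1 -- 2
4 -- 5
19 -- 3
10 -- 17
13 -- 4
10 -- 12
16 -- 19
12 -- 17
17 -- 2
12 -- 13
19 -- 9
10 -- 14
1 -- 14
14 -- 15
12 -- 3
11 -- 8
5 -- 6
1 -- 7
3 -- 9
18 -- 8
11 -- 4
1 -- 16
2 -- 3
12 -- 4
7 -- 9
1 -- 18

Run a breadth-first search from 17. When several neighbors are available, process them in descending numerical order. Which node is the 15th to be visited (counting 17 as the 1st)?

9

Visit 17; enqueue 18, 12, 10, 7, 2 → queue [18, 12, 10, 7, 2]
Visit 18; enqueue 19, 15, 8, 1 → queue [12, 10, 7, 2, 19, 15, 8, 1]
Visit 12; enqueue 13, 4, 3 → queue [10, 7, 2, 19, 15, 8, 1, 13, 4, 3]
Visit 10; enqueue 14 → queue [7, 2, 19, 15, 8, 1, 13, 4, 3, 14]
Visit 7; enqueue 9, 6 → queue [2, 19, 15, 8, 1, 13, 4, 3, 14, 9, 6]
Visit 2 → queue [19, 15, 8, 1, 13, 4, 3, 14, 9, 6]
Visit 19; enqueue 16, 5 → queue [15, 8, 1, 13, 4, 3, 14, 9, 6, 16, 5]
Visit 15 → queue [8, 1, 13, 4, 3, 14, 9, 6, 16, 5]
Visit 8; enqueue 11 → queue [1, 13, 4, 3, 14, 9, 6, 16, 5, 11]
Visit 1 → queue [13, 4, 3, 14, 9, 6, 16, 5, 11]
Visit 13 → queue [4, 3, 14, 9, 6, 16, 5, 11]
Visit 4 → queue [3, 14, 9, 6, 16, 5, 11]
Visit 3 → queue [14, 9, 6, 16, 5, 11]
Visit 14 → queue [9, 6, 16, 5, 11]
Visit 9 → queue [6, 16, 5, 11]
Visit 6 → queue [16, 5, 11]
Visit 16 → queue [5, 11]
Visit 5 → queue [11]
Visit 11 → queue []

Visit order: 17, 18, 12, 10, 7, 2, 19, 15, 8, 1, 13, 4, 3, 14, 9, 6, 16, 5, 11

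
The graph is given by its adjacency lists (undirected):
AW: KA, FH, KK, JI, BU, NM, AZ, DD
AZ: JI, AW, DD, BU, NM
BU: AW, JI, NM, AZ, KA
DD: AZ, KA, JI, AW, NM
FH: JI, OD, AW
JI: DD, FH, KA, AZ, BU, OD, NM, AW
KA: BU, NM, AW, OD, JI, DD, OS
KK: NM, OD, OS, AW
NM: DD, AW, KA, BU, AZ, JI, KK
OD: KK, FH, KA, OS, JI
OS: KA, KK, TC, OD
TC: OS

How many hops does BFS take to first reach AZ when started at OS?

Level 0: OS
Level 1: KA, KK, OD, TC
Level 2: AW, BU, DD, FH, JI, NM
Level 3: AZ
AZ first appears at level 3.

3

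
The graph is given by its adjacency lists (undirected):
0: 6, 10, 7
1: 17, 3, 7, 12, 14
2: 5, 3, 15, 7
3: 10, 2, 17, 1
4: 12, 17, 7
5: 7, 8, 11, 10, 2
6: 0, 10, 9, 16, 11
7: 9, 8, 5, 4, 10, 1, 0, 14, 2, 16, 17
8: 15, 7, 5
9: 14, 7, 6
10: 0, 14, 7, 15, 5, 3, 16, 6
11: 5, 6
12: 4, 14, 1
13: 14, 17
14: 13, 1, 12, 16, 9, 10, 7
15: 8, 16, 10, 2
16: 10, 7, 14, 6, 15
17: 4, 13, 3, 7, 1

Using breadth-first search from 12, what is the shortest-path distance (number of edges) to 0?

Level 0: 12
Level 1: 1, 4, 14
Level 2: 3, 7, 9, 10, 13, 16, 17
Level 3: 0, 2, 5, 6, 8, 15
Level 4: 11
0 first appears at level 3.

3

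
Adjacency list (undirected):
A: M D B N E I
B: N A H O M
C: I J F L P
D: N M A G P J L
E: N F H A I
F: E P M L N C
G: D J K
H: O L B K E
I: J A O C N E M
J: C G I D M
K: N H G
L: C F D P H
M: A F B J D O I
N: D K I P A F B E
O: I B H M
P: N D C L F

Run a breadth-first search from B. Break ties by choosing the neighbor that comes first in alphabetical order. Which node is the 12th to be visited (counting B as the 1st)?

Visit B; enqueue A, H, M, N, O → queue [A, H, M, N, O]
Visit A; enqueue D, E, I → queue [H, M, N, O, D, E, I]
Visit H; enqueue K, L → queue [M, N, O, D, E, I, K, L]
Visit M; enqueue F, J → queue [N, O, D, E, I, K, L, F, J]
Visit N; enqueue P → queue [O, D, E, I, K, L, F, J, P]
Visit O → queue [D, E, I, K, L, F, J, P]
Visit D; enqueue G → queue [E, I, K, L, F, J, P, G]
Visit E → queue [I, K, L, F, J, P, G]
Visit I; enqueue C → queue [K, L, F, J, P, G, C]
Visit K → queue [L, F, J, P, G, C]
Visit L → queue [F, J, P, G, C]
Visit F → queue [J, P, G, C]
Visit J → queue [P, G, C]
Visit P → queue [G, C]
Visit G → queue [C]
Visit C → queue []

Visit order: B, A, H, M, N, O, D, E, I, K, L, F, J, P, G, C

F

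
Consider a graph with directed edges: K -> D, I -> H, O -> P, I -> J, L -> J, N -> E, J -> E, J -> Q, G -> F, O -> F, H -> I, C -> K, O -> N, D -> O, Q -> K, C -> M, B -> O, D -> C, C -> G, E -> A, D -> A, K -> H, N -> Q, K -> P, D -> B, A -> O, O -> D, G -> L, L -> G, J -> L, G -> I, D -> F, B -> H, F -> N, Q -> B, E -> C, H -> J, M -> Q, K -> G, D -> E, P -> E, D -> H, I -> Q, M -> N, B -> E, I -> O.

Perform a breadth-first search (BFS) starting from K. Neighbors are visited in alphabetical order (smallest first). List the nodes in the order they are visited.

K, D, G, H, P, A, B, C, E, F, O, I, L, J, M, N, Q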